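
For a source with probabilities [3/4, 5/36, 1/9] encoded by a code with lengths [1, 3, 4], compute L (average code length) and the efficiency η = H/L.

Average length L = Σ p_i × l_i = 1.6111 bits
Entropy H = 1.0590 bits
Efficiency η = H/L × 100% = 65.73%


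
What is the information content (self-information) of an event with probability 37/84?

Information content I(x) = -log₂(p(x))
I = -log₂(37/84) = -log₂(0.4405)
I = 1.1829 bits


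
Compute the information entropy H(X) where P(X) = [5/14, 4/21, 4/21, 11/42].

H(X) = -Σ p(x) log₂ p(x)
  -5/14 × log₂(5/14) = 0.5305
  -4/21 × log₂(4/21) = 0.4557
  -4/21 × log₂(4/21) = 0.4557
  -11/42 × log₂(11/42) = 0.5062
H(X) = 1.9481 bits


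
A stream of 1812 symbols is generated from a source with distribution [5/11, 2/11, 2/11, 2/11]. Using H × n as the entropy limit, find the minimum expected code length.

Entropy H = 1.8586 bits/symbol
Minimum bits = H × n = 1.8586 × 1812
= 3367.70 bits


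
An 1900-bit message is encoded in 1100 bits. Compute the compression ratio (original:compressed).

Compression ratio = Original / Compressed
= 1900 / 1100 = 1.73:1


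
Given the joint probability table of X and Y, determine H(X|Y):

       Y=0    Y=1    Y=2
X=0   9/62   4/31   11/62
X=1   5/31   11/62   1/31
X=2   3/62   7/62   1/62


H(X|Y) = Σ_y p(y) H(X|Y=y)
  p(Y=0) = 11/31, H(X|Y=0) = 1.4365
  p(Y=1) = 13/31, H(X|Y=1) = 1.5579
  p(Y=2) = 7/31, H(X|Y=2) = 0.9464
H(X|Y) = 0.3548×1.4365 + 0.4194×1.5579 + 0.2258×0.9464 = 1.3768 bits


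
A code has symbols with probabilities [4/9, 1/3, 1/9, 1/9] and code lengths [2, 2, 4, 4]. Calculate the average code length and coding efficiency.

Average length L = Σ p_i × l_i = 2.4444 bits
Entropy H = 1.7527 bits
Efficiency η = H/L × 100% = 71.70%


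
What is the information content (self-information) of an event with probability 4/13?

Information content I(x) = -log₂(p(x))
I = -log₂(4/13) = -log₂(0.3077)
I = 1.7004 bits


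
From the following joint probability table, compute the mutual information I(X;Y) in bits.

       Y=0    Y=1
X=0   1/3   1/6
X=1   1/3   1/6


H(X) = 1.0000, H(Y) = 0.9183, H(X,Y) = 1.9183
I(X;Y) = H(X) + H(Y) - H(X,Y) = 0.0000 bits


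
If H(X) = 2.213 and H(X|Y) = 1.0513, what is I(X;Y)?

I(X;Y) = H(X) - H(X|Y)
I(X;Y) = 2.213 - 1.0513 = 1.1617 bits


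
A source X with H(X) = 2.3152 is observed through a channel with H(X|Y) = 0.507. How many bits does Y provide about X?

I(X;Y) = H(X) - H(X|Y)
I(X;Y) = 2.3152 - 0.507 = 1.8082 bits


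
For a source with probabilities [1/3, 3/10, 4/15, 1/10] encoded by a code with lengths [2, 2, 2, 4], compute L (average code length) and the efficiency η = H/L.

Average length L = Σ p_i × l_i = 2.2000 bits
Entropy H = 1.8901 bits
Efficiency η = H/L × 100% = 85.91%


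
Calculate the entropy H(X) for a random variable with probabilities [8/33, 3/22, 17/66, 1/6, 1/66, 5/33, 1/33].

H(X) = -Σ p(x) log₂ p(x)
  -8/33 × log₂(8/33) = 0.4956
  -3/22 × log₂(3/22) = 0.3920
  -17/66 × log₂(17/66) = 0.5041
  -1/6 × log₂(1/6) = 0.4308
  -1/66 × log₂(1/66) = 0.0916
  -5/33 × log₂(5/33) = 0.4125
  -1/33 × log₂(1/33) = 0.1529
H(X) = 2.4794 bits


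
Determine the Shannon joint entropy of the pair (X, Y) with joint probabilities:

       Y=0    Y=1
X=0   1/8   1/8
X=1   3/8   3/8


H(X,Y) = -Σ p(x,y) log₂ p(x,y)
  p(0,0)=1/8: -0.1250 × log₂(0.1250) = 0.3750
  p(0,1)=1/8: -0.1250 × log₂(0.1250) = 0.3750
  p(1,0)=3/8: -0.3750 × log₂(0.3750) = 0.5306
  p(1,1)=3/8: -0.3750 × log₂(0.3750) = 0.5306
H(X,Y) = 1.8113 bits


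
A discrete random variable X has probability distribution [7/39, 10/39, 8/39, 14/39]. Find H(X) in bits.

H(X) = -Σ p(x) log₂ p(x)
  -7/39 × log₂(7/39) = 0.4448
  -10/39 × log₂(10/39) = 0.5035
  -8/39 × log₂(8/39) = 0.4688
  -14/39 × log₂(14/39) = 0.5306
H(X) = 1.9476 bits


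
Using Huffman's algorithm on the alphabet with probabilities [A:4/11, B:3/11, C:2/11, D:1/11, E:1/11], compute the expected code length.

Huffman tree construction:
Combine smallest probabilities repeatedly
Resulting codes:
  A: 11 (length 2)
  B: 10 (length 2)
  C: 00 (length 2)
  D: 010 (length 3)
  E: 011 (length 3)
Average length = Σ p(s) × length(s) = 2.1818 bits


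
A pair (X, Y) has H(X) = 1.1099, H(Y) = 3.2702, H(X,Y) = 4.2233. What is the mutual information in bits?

I(X;Y) = H(X) + H(Y) - H(X,Y)
I(X;Y) = 1.1099 + 3.2702 - 4.2233 = 0.1568 bits


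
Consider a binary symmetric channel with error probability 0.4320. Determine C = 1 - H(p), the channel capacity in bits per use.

For BSC with error probability p:
C = 1 - H(p) where H(p) is binary entropy
H(0.4320) = -0.4320 × log₂(0.4320) - 0.5680 × log₂(0.5680)
H(p) = 0.9866
C = 1 - 0.9866 = 0.0134 bits/use


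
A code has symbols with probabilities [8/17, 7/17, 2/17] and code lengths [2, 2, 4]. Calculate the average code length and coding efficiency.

Average length L = Σ p_i × l_i = 2.2353 bits
Entropy H = 1.4021 bits
Efficiency η = H/L × 100% = 62.72%


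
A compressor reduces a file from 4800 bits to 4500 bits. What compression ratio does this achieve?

Compression ratio = Original / Compressed
= 4800 / 4500 = 1.07:1


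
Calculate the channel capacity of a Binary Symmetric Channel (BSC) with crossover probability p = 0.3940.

For BSC with error probability p:
C = 1 - H(p) where H(p) is binary entropy
H(0.3940) = -0.3940 × log₂(0.3940) - 0.6060 × log₂(0.6060)
H(p) = 0.9673
C = 1 - 0.9673 = 0.0327 bits/use


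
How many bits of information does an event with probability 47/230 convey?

Information content I(x) = -log₂(p(x))
I = -log₂(47/230) = -log₂(0.2043)
I = 2.2909 bits


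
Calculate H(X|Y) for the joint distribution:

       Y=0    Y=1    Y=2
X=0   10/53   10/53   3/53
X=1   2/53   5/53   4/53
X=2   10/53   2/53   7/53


H(X|Y) = Σ_y p(y) H(X|Y=y)
  p(Y=0) = 22/53, H(X|Y=0) = 1.3486
  p(Y=1) = 17/53, H(X|Y=1) = 1.3328
  p(Y=2) = 14/53, H(X|Y=2) = 1.4926
H(X|Y) = 0.4151×1.3486 + 0.3208×1.3328 + 0.2642×1.4926 = 1.3816 bits


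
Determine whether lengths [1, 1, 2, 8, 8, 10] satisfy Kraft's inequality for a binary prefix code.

Kraft inequality: Σ 2^(-l_i) ≤ 1 for prefix-free code
Calculating: 2^(-1) + 2^(-1) + 2^(-2) + 2^(-8) + 2^(-8) + 2^(-10)
= 0.5 + 0.5 + 0.25 + 0.00390625 + 0.00390625 + 0.0009765625
= 1.2588
Since 1.2588 > 1, prefix-free code does not exist


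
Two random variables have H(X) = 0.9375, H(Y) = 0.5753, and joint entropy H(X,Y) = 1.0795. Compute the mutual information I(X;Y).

I(X;Y) = H(X) + H(Y) - H(X,Y)
I(X;Y) = 0.9375 + 0.5753 - 1.0795 = 0.4333 bits


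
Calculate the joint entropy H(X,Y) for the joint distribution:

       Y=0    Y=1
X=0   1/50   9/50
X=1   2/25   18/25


H(X,Y) = -Σ p(x,y) log₂ p(x,y)
  p(0,0)=1/50: -0.0200 × log₂(0.0200) = 0.1129
  p(0,1)=9/50: -0.1800 × log₂(0.1800) = 0.4453
  p(1,0)=2/25: -0.0800 × log₂(0.0800) = 0.2915
  p(1,1)=18/25: -0.7200 × log₂(0.7200) = 0.3412
H(X,Y) = 1.1909 bits


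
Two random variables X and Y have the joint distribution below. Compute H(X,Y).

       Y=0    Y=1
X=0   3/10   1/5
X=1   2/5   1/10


H(X,Y) = -Σ p(x,y) log₂ p(x,y)
  p(0,0)=3/10: -0.3000 × log₂(0.3000) = 0.5211
  p(0,1)=1/5: -0.2000 × log₂(0.2000) = 0.4644
  p(1,0)=2/5: -0.4000 × log₂(0.4000) = 0.5288
  p(1,1)=1/10: -0.1000 × log₂(0.1000) = 0.3322
H(X,Y) = 1.8464 bits


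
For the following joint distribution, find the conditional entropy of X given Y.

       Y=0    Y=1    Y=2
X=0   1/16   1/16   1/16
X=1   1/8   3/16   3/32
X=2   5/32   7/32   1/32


H(X|Y) = Σ_y p(y) H(X|Y=y)
  p(Y=0) = 11/32, H(X|Y=0) = 1.4949
  p(Y=1) = 15/32, H(X|Y=1) = 1.4295
  p(Y=2) = 3/16, H(X|Y=2) = 1.4591
H(X|Y) = 0.3438×1.4949 + 0.4688×1.4295 + 0.1875×1.4591 = 1.4575 bits


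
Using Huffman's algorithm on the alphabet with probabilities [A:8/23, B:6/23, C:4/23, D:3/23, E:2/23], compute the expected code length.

Huffman tree construction:
Combine smallest probabilities repeatedly
Resulting codes:
  A: 11 (length 2)
  B: 10 (length 2)
  C: 00 (length 2)
  D: 011 (length 3)
  E: 010 (length 3)
Average length = Σ p(s) × length(s) = 2.2174 bits


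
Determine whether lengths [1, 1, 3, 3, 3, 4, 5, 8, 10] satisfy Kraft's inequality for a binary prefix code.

Kraft inequality: Σ 2^(-l_i) ≤ 1 for prefix-free code
Calculating: 2^(-1) + 2^(-1) + 2^(-3) + 2^(-3) + 2^(-3) + 2^(-4) + 2^(-5) + 2^(-8) + 2^(-10)
= 0.5 + 0.5 + 0.125 + 0.125 + 0.125 + 0.0625 + 0.03125 + 0.00390625 + 0.0009765625
= 1.4736
Since 1.4736 > 1, prefix-free code does not exist


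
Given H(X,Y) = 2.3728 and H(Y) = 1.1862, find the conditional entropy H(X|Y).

Chain rule: H(X,Y) = H(X|Y) + H(Y)
H(X|Y) = H(X,Y) - H(Y) = 2.3728 - 1.1862 = 1.1866 bits


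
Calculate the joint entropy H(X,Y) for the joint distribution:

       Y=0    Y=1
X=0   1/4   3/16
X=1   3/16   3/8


H(X,Y) = -Σ p(x,y) log₂ p(x,y)
  p(0,0)=1/4: -0.2500 × log₂(0.2500) = 0.5000
  p(0,1)=3/16: -0.1875 × log₂(0.1875) = 0.4528
  p(1,0)=3/16: -0.1875 × log₂(0.1875) = 0.4528
  p(1,1)=3/8: -0.3750 × log₂(0.3750) = 0.5306
H(X,Y) = 1.9363 bits


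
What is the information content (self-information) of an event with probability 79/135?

Information content I(x) = -log₂(p(x))
I = -log₂(79/135) = -log₂(0.5852)
I = 0.7730 bits


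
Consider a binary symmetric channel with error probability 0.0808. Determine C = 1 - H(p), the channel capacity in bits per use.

For BSC with error probability p:
C = 1 - H(p) where H(p) is binary entropy
H(0.0808) = -0.0808 × log₂(0.0808) - 0.9192 × log₂(0.9192)
H(p) = 0.4050
C = 1 - 0.4050 = 0.5950 bits/use


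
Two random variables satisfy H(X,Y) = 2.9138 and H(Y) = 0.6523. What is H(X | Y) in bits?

Chain rule: H(X,Y) = H(X|Y) + H(Y)
H(X|Y) = H(X,Y) - H(Y) = 2.9138 - 0.6523 = 2.2615 bits


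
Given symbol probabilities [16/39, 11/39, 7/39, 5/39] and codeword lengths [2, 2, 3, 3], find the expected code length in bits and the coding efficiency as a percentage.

Average length L = Σ p_i × l_i = 2.3077 bits
Entropy H = 1.8671 bits
Efficiency η = H/L × 100% = 80.91%


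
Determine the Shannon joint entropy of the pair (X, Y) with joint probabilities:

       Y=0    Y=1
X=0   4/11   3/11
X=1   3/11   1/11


H(X,Y) = -Σ p(x,y) log₂ p(x,y)
  p(0,0)=4/11: -0.3636 × log₂(0.3636) = 0.5307
  p(0,1)=3/11: -0.2727 × log₂(0.2727) = 0.5112
  p(1,0)=3/11: -0.2727 × log₂(0.2727) = 0.5112
  p(1,1)=1/11: -0.0909 × log₂(0.0909) = 0.3145
H(X,Y) = 1.8676 bits


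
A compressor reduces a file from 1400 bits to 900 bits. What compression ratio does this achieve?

Compression ratio = Original / Compressed
= 1400 / 900 = 1.56:1


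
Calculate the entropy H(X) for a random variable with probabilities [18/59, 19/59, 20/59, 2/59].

H(X) = -Σ p(x) log₂ p(x)
  -18/59 × log₂(18/59) = 0.5225
  -19/59 × log₂(19/59) = 0.5264
  -20/59 × log₂(20/59) = 0.5291
  -2/59 × log₂(2/59) = 0.1655
H(X) = 1.7435 bits


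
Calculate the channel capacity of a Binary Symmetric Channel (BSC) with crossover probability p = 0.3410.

For BSC with error probability p:
C = 1 - H(p) where H(p) is binary entropy
H(0.3410) = -0.3410 × log₂(0.3410) - 0.6590 × log₂(0.6590)
H(p) = 0.9258
C = 1 - 0.9258 = 0.0742 bits/use


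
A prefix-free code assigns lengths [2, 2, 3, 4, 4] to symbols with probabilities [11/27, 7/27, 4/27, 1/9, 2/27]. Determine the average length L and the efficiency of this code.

Average length L = Σ p_i × l_i = 2.5185 bits
Entropy H = 2.0712 bits
Efficiency η = H/L × 100% = 82.24%


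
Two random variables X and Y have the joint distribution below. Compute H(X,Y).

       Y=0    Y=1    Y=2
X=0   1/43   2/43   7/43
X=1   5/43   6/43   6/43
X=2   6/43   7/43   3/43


H(X,Y) = -Σ p(x,y) log₂ p(x,y)
  p(0,0)=1/43: -0.0233 × log₂(0.0233) = 0.1262
  p(0,1)=2/43: -0.0465 × log₂(0.0465) = 0.2059
  p(0,2)=7/43: -0.1628 × log₂(0.1628) = 0.4263
  p(1,0)=5/43: -0.1163 × log₂(0.1163) = 0.3610
  p(1,1)=6/43: -0.1395 × log₂(0.1395) = 0.3965
  p(1,2)=6/43: -0.1395 × log₂(0.1395) = 0.3965
  p(2,0)=6/43: -0.1395 × log₂(0.1395) = 0.3965
  p(2,1)=7/43: -0.1628 × log₂(0.1628) = 0.4263
  p(2,2)=3/43: -0.0698 × log₂(0.0698) = 0.2680
H(X,Y) = 3.0031 bits


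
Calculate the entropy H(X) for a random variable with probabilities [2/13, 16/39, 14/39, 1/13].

H(X) = -Σ p(x) log₂ p(x)
  -2/13 × log₂(2/13) = 0.4155
  -16/39 × log₂(16/39) = 0.5273
  -14/39 × log₂(14/39) = 0.5306
  -1/13 × log₂(1/13) = 0.2846
H(X) = 1.7580 bits


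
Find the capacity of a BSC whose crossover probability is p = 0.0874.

For BSC with error probability p:
C = 1 - H(p) where H(p) is binary entropy
H(0.0874) = -0.0874 × log₂(0.0874) - 0.9126 × log₂(0.9126)
H(p) = 0.4277
C = 1 - 0.4277 = 0.5723 bits/use


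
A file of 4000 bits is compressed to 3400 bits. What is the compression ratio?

Compression ratio = Original / Compressed
= 4000 / 3400 = 1.18:1


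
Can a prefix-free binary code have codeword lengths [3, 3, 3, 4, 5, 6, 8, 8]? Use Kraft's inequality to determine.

Kraft inequality: Σ 2^(-l_i) ≤ 1 for prefix-free code
Calculating: 2^(-3) + 2^(-3) + 2^(-3) + 2^(-4) + 2^(-5) + 2^(-6) + 2^(-8) + 2^(-8)
= 0.125 + 0.125 + 0.125 + 0.0625 + 0.03125 + 0.015625 + 0.00390625 + 0.00390625
= 0.4922
Since 0.4922 ≤ 1, prefix-free code exists


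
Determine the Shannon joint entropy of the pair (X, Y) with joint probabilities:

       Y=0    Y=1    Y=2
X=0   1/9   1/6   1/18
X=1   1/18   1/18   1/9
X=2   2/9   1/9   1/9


H(X,Y) = -Σ p(x,y) log₂ p(x,y)
  p(0,0)=1/9: -0.1111 × log₂(0.1111) = 0.3522
  p(0,1)=1/6: -0.1667 × log₂(0.1667) = 0.4308
  p(0,2)=1/18: -0.0556 × log₂(0.0556) = 0.2317
  p(1,0)=1/18: -0.0556 × log₂(0.0556) = 0.2317
  p(1,1)=1/18: -0.0556 × log₂(0.0556) = 0.2317
  p(1,2)=1/9: -0.1111 × log₂(0.1111) = 0.3522
  p(2,0)=2/9: -0.2222 × log₂(0.2222) = 0.4822
  p(2,1)=1/9: -0.1111 × log₂(0.1111) = 0.3522
  p(2,2)=1/9: -0.1111 × log₂(0.1111) = 0.3522
H(X,Y) = 3.0169 bits


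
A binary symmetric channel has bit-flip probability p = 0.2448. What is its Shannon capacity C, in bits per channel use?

For BSC with error probability p:
C = 1 - H(p) where H(p) is binary entropy
H(0.2448) = -0.2448 × log₂(0.2448) - 0.7552 × log₂(0.7552)
H(p) = 0.8029
C = 1 - 0.8029 = 0.1971 bits/use


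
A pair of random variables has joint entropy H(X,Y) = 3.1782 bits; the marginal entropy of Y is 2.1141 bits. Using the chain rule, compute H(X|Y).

Chain rule: H(X,Y) = H(X|Y) + H(Y)
H(X|Y) = H(X,Y) - H(Y) = 3.1782 - 2.1141 = 1.0641 bits


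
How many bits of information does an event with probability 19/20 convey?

Information content I(x) = -log₂(p(x))
I = -log₂(19/20) = -log₂(0.9500)
I = 0.0740 bits


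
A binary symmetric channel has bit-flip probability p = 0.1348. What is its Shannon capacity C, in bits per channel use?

For BSC with error probability p:
C = 1 - H(p) where H(p) is binary entropy
H(0.1348) = -0.1348 × log₂(0.1348) - 0.8652 × log₂(0.8652)
H(p) = 0.5705
C = 1 - 0.5705 = 0.4295 bits/use


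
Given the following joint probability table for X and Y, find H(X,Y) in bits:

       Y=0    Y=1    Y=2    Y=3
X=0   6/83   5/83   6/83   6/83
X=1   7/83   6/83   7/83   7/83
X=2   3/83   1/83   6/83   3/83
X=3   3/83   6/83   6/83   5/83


H(X,Y) = -Σ p(x,y) log₂ p(x,y)
  p(0,0)=6/83: -0.0723 × log₂(0.0723) = 0.2740
  p(0,1)=5/83: -0.0602 × log₂(0.0602) = 0.2442
  p(0,2)=6/83: -0.0723 × log₂(0.0723) = 0.2740
  p(0,3)=6/83: -0.0723 × log₂(0.0723) = 0.2740
  p(1,0)=7/83: -0.0843 × log₂(0.0843) = 0.3009
  p(1,1)=6/83: -0.0723 × log₂(0.0723) = 0.2740
  p(1,2)=7/83: -0.0843 × log₂(0.0843) = 0.3009
  p(1,3)=7/83: -0.0843 × log₂(0.0843) = 0.3009
  p(2,0)=3/83: -0.0361 × log₂(0.0361) = 0.1731
  p(2,1)=1/83: -0.0120 × log₂(0.0120) = 0.0768
  p(2,2)=6/83: -0.0723 × log₂(0.0723) = 0.2740
  p(2,3)=3/83: -0.0361 × log₂(0.0361) = 0.1731
  p(3,0)=3/83: -0.0361 × log₂(0.0361) = 0.1731
  p(3,1)=6/83: -0.0723 × log₂(0.0723) = 0.2740
  p(3,2)=6/83: -0.0723 × log₂(0.0723) = 0.2740
  p(3,3)=5/83: -0.0602 × log₂(0.0602) = 0.2442
H(X,Y) = 3.9051 bits


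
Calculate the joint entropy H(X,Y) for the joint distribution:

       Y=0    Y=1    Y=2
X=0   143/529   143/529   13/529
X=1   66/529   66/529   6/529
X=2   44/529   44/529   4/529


H(X,Y) = -Σ p(x,y) log₂ p(x,y)
  p(0,0)=143/529: -0.2703 × log₂(0.2703) = 0.5102
  p(0,1)=143/529: -0.2703 × log₂(0.2703) = 0.5102
  p(0,2)=13/529: -0.0246 × log₂(0.0246) = 0.1314
  p(1,0)=66/529: -0.1248 × log₂(0.1248) = 0.3746
  p(1,1)=66/529: -0.1248 × log₂(0.1248) = 0.3746
  p(1,2)=6/529: -0.0113 × log₂(0.0113) = 0.0733
  p(2,0)=44/529: -0.0832 × log₂(0.0832) = 0.2984
  p(2,1)=44/529: -0.0832 × log₂(0.0832) = 0.2984
  p(2,2)=4/529: -0.0076 × log₂(0.0076) = 0.0533
H(X,Y) = 2.6244 bits


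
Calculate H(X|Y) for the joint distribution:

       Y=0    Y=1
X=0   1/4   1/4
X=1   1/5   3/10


H(X|Y) = Σ_y p(y) H(X|Y=y)
  p(Y=0) = 9/20, H(X|Y=0) = 0.9911
  p(Y=1) = 11/20, H(X|Y=1) = 0.9940
H(X|Y) = 0.4500×0.9911 + 0.5500×0.9940 = 0.9927 bits


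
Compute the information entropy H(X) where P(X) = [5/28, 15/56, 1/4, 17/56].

H(X) = -Σ p(x) log₂ p(x)
  -5/28 × log₂(5/28) = 0.4438
  -15/56 × log₂(15/56) = 0.5091
  -1/4 × log₂(1/4) = 0.5000
  -17/56 × log₂(17/56) = 0.5221
H(X) = 1.9750 bits


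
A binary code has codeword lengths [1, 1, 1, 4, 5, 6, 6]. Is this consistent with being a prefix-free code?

Kraft inequality: Σ 2^(-l_i) ≤ 1 for prefix-free code
Calculating: 2^(-1) + 2^(-1) + 2^(-1) + 2^(-4) + 2^(-5) + 2^(-6) + 2^(-6)
= 0.5 + 0.5 + 0.5 + 0.0625 + 0.03125 + 0.015625 + 0.015625
= 1.6250
Since 1.6250 > 1, prefix-free code does not exist


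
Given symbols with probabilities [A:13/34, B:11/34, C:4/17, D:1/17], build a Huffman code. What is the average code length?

Huffman tree construction:
Combine smallest probabilities repeatedly
Resulting codes:
  A: 0 (length 1)
  B: 11 (length 2)
  C: 101 (length 3)
  D: 100 (length 3)
Average length = Σ p(s) × length(s) = 1.9118 bits


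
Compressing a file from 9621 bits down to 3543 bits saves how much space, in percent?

Space savings = (1 - Compressed/Original) × 100%
= (1 - 3543/9621) × 100%
= 63.17%


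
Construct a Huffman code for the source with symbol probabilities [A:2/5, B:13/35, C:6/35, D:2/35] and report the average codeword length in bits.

Huffman tree construction:
Combine smallest probabilities repeatedly
Resulting codes:
  A: 0 (length 1)
  B: 11 (length 2)
  C: 101 (length 3)
  D: 100 (length 3)
Average length = Σ p(s) × length(s) = 1.8286 bits


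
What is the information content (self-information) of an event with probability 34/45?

Information content I(x) = -log₂(p(x))
I = -log₂(34/45) = -log₂(0.7556)
I = 0.4044 bits


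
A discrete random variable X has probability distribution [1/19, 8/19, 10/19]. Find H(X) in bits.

H(X) = -Σ p(x) log₂ p(x)
  -1/19 × log₂(1/19) = 0.2236
  -8/19 × log₂(8/19) = 0.5254
  -10/19 × log₂(10/19) = 0.4874
H(X) = 1.2364 bits


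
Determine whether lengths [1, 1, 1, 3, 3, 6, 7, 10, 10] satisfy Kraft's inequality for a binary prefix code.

Kraft inequality: Σ 2^(-l_i) ≤ 1 for prefix-free code
Calculating: 2^(-1) + 2^(-1) + 2^(-1) + 2^(-3) + 2^(-3) + 2^(-6) + 2^(-7) + 2^(-10) + 2^(-10)
= 0.5 + 0.5 + 0.5 + 0.125 + 0.125 + 0.015625 + 0.0078125 + 0.0009765625 + 0.0009765625
= 1.7754
Since 1.7754 > 1, prefix-free code does not exist


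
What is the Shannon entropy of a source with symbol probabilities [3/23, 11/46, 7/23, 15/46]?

H(X) = -Σ p(x) log₂ p(x)
  -3/23 × log₂(3/23) = 0.3833
  -11/46 × log₂(11/46) = 0.4936
  -7/23 × log₂(7/23) = 0.5223
  -15/46 × log₂(15/46) = 0.5272
H(X) = 1.9264 bits


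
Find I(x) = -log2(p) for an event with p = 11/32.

Information content I(x) = -log₂(p(x))
I = -log₂(11/32) = -log₂(0.3438)
I = 1.5406 bits


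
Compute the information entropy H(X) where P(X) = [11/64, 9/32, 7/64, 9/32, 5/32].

H(X) = -Σ p(x) log₂ p(x)
  -11/64 × log₂(11/64) = 0.4367
  -9/32 × log₂(9/32) = 0.5147
  -7/64 × log₂(7/64) = 0.3492
  -9/32 × log₂(9/32) = 0.5147
  -5/32 × log₂(5/32) = 0.4184
H(X) = 2.2337 bits


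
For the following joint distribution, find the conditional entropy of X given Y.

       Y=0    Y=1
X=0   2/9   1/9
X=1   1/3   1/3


H(X|Y) = Σ_y p(y) H(X|Y=y)
  p(Y=0) = 5/9, H(X|Y=0) = 0.9710
  p(Y=1) = 4/9, H(X|Y=1) = 0.8113
H(X|Y) = 0.5556×0.9710 + 0.4444×0.8113 = 0.9000 bits


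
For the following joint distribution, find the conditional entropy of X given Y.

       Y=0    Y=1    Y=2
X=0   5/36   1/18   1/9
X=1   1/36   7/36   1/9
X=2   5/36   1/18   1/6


H(X|Y) = Σ_y p(y) H(X|Y=y)
  p(Y=0) = 11/36, H(X|Y=0) = 1.3486
  p(Y=1) = 11/36, H(X|Y=1) = 1.3093
  p(Y=2) = 7/18, H(X|Y=2) = 1.5567
H(X|Y) = 0.3056×1.3486 + 0.3056×1.3093 + 0.3889×1.5567 = 1.4175 bits


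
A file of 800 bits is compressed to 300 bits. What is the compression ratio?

Compression ratio = Original / Compressed
= 800 / 300 = 2.67:1


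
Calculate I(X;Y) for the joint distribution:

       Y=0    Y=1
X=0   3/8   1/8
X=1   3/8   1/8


H(X) = 1.0000, H(Y) = 0.8113, H(X,Y) = 1.8113
I(X;Y) = H(X) + H(Y) - H(X,Y) = 0.0000 bits


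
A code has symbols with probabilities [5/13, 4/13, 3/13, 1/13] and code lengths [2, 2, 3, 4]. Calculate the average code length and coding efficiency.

Average length L = Σ p_i × l_i = 2.3846 bits
Entropy H = 1.8262 bits
Efficiency η = H/L × 100% = 76.58%


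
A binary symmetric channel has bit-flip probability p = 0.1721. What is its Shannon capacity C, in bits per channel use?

For BSC with error probability p:
C = 1 - H(p) where H(p) is binary entropy
H(0.1721) = -0.1721 × log₂(0.1721) - 0.8279 × log₂(0.8279)
H(p) = 0.6625
C = 1 - 0.6625 = 0.3375 bits/use


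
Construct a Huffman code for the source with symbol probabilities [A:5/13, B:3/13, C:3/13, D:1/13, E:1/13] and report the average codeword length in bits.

Huffman tree construction:
Combine smallest probabilities repeatedly
Resulting codes:
  A: 11 (length 2)
  B: 01 (length 2)
  C: 10 (length 2)
  D: 000 (length 3)
  E: 001 (length 3)
Average length = Σ p(s) × length(s) = 2.1538 bits


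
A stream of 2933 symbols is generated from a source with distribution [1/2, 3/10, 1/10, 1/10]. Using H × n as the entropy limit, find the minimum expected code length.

Entropy H = 1.6855 bits/symbol
Minimum bits = H × n = 1.6855 × 2933
= 4943.50 bits


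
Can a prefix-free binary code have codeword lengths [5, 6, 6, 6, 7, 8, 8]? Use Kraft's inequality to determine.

Kraft inequality: Σ 2^(-l_i) ≤ 1 for prefix-free code
Calculating: 2^(-5) + 2^(-6) + 2^(-6) + 2^(-6) + 2^(-7) + 2^(-8) + 2^(-8)
= 0.03125 + 0.015625 + 0.015625 + 0.015625 + 0.0078125 + 0.00390625 + 0.00390625
= 0.0938
Since 0.0938 ≤ 1, prefix-free code exists


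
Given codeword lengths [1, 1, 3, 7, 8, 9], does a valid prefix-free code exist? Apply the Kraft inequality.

Kraft inequality: Σ 2^(-l_i) ≤ 1 for prefix-free code
Calculating: 2^(-1) + 2^(-1) + 2^(-3) + 2^(-7) + 2^(-8) + 2^(-9)
= 0.5 + 0.5 + 0.125 + 0.0078125 + 0.00390625 + 0.001953125
= 1.1387
Since 1.1387 > 1, prefix-free code does not exist


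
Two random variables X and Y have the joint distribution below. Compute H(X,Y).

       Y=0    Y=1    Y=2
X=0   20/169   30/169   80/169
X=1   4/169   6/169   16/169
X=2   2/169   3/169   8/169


H(X,Y) = -Σ p(x,y) log₂ p(x,y)
  p(0,0)=20/169: -0.1183 × log₂(0.1183) = 0.3644
  p(0,1)=30/169: -0.1775 × log₂(0.1775) = 0.4427
  p(0,2)=80/169: -0.4734 × log₂(0.4734) = 0.5107
  p(1,0)=4/169: -0.0237 × log₂(0.0237) = 0.1278
  p(1,1)=6/169: -0.0355 × log₂(0.0355) = 0.1710
  p(1,2)=16/169: -0.0947 × log₂(0.0947) = 0.3220
  p(2,0)=2/169: -0.0118 × log₂(0.0118) = 0.0758
  p(2,1)=3/169: -0.0178 × log₂(0.0178) = 0.1032
  p(2,2)=8/169: -0.0473 × log₂(0.0473) = 0.2083
H(X,Y) = 2.3259 bits


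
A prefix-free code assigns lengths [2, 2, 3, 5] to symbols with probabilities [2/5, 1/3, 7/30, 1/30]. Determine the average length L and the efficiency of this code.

Average length L = Σ p_i × l_i = 2.3333 bits
Entropy H = 1.7105 bits
Efficiency η = H/L × 100% = 73.31%


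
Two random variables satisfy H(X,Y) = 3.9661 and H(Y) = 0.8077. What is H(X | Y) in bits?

Chain rule: H(X,Y) = H(X|Y) + H(Y)
H(X|Y) = H(X,Y) - H(Y) = 3.9661 - 0.8077 = 3.1584 bits


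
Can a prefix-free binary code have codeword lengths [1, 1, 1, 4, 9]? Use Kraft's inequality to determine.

Kraft inequality: Σ 2^(-l_i) ≤ 1 for prefix-free code
Calculating: 2^(-1) + 2^(-1) + 2^(-1) + 2^(-4) + 2^(-9)
= 0.5 + 0.5 + 0.5 + 0.0625 + 0.001953125
= 1.5645
Since 1.5645 > 1, prefix-free code does not exist


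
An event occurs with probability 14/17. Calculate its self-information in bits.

Information content I(x) = -log₂(p(x))
I = -log₂(14/17) = -log₂(0.8235)
I = 0.2801 bits


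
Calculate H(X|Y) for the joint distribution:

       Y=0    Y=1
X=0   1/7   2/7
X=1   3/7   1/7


H(X|Y) = Σ_y p(y) H(X|Y=y)
  p(Y=0) = 4/7, H(X|Y=0) = 0.8113
  p(Y=1) = 3/7, H(X|Y=1) = 0.9183
H(X|Y) = 0.5714×0.8113 + 0.4286×0.9183 = 0.8571 bits


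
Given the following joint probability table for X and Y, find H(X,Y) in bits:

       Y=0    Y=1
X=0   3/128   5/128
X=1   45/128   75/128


H(X,Y) = -Σ p(x,y) log₂ p(x,y)
  p(0,0)=3/128: -0.0234 × log₂(0.0234) = 0.1269
  p(0,1)=5/128: -0.0391 × log₂(0.0391) = 0.1827
  p(1,0)=45/128: -0.3516 × log₂(0.3516) = 0.5302
  p(1,1)=75/128: -0.5859 × log₂(0.5859) = 0.4519
H(X,Y) = 1.2917 bits


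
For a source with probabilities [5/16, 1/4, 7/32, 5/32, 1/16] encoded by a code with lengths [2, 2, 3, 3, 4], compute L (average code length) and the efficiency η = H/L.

Average length L = Σ p_i × l_i = 2.5000 bits
Entropy H = 2.1725 bits
Efficiency η = H/L × 100% = 86.90%


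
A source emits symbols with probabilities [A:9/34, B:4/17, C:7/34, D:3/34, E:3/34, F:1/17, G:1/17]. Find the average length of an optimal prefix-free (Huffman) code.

Huffman tree construction:
Combine smallest probabilities repeatedly
Resulting codes:
  A: 10 (length 2)
  B: 01 (length 2)
  C: 00 (length 2)
  D: 1110 (length 4)
  E: 1111 (length 4)
  F: 1100 (length 4)
  G: 1101 (length 4)
Average length = Σ p(s) × length(s) = 2.5882 bits


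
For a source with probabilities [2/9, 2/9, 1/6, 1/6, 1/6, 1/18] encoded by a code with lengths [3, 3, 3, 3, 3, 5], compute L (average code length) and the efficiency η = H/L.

Average length L = Σ p_i × l_i = 3.1111 bits
Entropy H = 2.4886 bits
Efficiency η = H/L × 100% = 79.99%


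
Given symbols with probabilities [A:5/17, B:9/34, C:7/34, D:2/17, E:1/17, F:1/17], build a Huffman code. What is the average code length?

Huffman tree construction:
Combine smallest probabilities repeatedly
Resulting codes:
  A: 11 (length 2)
  B: 10 (length 2)
  C: 00 (length 2)
  D: 010 (length 3)
  E: 0110 (length 4)
  F: 0111 (length 4)
Average length = Σ p(s) × length(s) = 2.3529 bits


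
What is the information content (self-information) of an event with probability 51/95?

Information content I(x) = -log₂(p(x))
I = -log₂(51/95) = -log₂(0.5368)
I = 0.8974 bits


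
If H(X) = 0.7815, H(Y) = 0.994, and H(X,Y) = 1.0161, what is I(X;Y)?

I(X;Y) = H(X) + H(Y) - H(X,Y)
I(X;Y) = 0.7815 + 0.994 - 1.0161 = 0.7594 bits


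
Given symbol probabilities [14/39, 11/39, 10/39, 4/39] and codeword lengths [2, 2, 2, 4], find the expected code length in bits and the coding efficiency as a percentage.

Average length L = Σ p_i × l_i = 2.2051 bits
Entropy H = 1.8860 bits
Efficiency η = H/L × 100% = 85.53%


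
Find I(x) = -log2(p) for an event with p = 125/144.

Information content I(x) = -log₂(p(x))
I = -log₂(125/144) = -log₂(0.8681)
I = 0.2041 bits


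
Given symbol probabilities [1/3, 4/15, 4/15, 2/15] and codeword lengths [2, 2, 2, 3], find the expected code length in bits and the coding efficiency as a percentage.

Average length L = Σ p_i × l_i = 2.1333 bits
Entropy H = 1.9329 bits
Efficiency η = H/L × 100% = 90.61%


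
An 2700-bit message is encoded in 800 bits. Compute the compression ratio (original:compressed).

Compression ratio = Original / Compressed
= 2700 / 800 = 3.38:1


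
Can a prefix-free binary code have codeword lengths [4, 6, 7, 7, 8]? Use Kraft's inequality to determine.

Kraft inequality: Σ 2^(-l_i) ≤ 1 for prefix-free code
Calculating: 2^(-4) + 2^(-6) + 2^(-7) + 2^(-7) + 2^(-8)
= 0.0625 + 0.015625 + 0.0078125 + 0.0078125 + 0.00390625
= 0.0977
Since 0.0977 ≤ 1, prefix-free code exists


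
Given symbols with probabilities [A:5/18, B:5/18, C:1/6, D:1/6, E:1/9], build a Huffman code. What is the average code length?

Huffman tree construction:
Combine smallest probabilities repeatedly
Resulting codes:
  A: 01 (length 2)
  B: 10 (length 2)
  C: 111 (length 3)
  D: 00 (length 2)
  E: 110 (length 3)
Average length = Σ p(s) × length(s) = 2.2778 bits


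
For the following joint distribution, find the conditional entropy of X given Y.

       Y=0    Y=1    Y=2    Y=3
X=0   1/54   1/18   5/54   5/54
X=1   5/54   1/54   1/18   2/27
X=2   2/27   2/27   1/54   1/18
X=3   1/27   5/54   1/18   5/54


H(X|Y) = Σ_y p(y) H(X|Y=y)
  p(Y=0) = 2/9, H(X|Y=0) = 1.7842
  p(Y=1) = 13/54, H(X|Y=1) = 1.8262
  p(Y=2) = 2/9, H(X|Y=2) = 1.8250
  p(Y=3) = 17/54, H(X|Y=3) = 1.9713
H(X|Y) = 0.2222×1.7842 + 0.2407×1.8262 + 0.2222×1.8250 + 0.3148×1.9713 = 1.8623 bits


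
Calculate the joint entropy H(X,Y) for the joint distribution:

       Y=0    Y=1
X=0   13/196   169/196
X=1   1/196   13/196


H(X,Y) = -Σ p(x,y) log₂ p(x,y)
  p(0,0)=13/196: -0.0663 × log₂(0.0663) = 0.2596
  p(0,1)=169/196: -0.8622 × log₂(0.8622) = 0.1844
  p(1,0)=1/196: -0.0051 × log₂(0.0051) = 0.0389
  p(1,1)=13/196: -0.0663 × log₂(0.0663) = 0.2596
H(X,Y) = 0.7425 bits


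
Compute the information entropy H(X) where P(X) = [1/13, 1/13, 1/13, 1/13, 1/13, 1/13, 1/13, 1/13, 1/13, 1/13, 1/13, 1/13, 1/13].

H(X) = -Σ p(x) log₂ p(x)
  -1/13 × log₂(1/13) = 0.2846
  -1/13 × log₂(1/13) = 0.2846
  -1/13 × log₂(1/13) = 0.2846
  -1/13 × log₂(1/13) = 0.2846
  -1/13 × log₂(1/13) = 0.2846
  -1/13 × log₂(1/13) = 0.2846
  -1/13 × log₂(1/13) = 0.2846
  -1/13 × log₂(1/13) = 0.2846
  -1/13 × log₂(1/13) = 0.2846
  -1/13 × log₂(1/13) = 0.2846
  -1/13 × log₂(1/13) = 0.2846
  -1/13 × log₂(1/13) = 0.2846
  -1/13 × log₂(1/13) = 0.2846
H(X) = 3.7004 bits


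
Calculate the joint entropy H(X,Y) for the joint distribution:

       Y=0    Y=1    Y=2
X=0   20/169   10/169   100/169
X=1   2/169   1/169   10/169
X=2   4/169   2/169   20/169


H(X,Y) = -Σ p(x,y) log₂ p(x,y)
  p(0,0)=20/169: -0.1183 × log₂(0.1183) = 0.3644
  p(0,1)=10/169: -0.0592 × log₂(0.0592) = 0.2414
  p(0,2)=100/169: -0.5917 × log₂(0.5917) = 0.4479
  p(1,0)=2/169: -0.0118 × log₂(0.0118) = 0.0758
  p(1,1)=1/169: -0.0059 × log₂(0.0059) = 0.0438
  p(1,2)=10/169: -0.0592 × log₂(0.0592) = 0.2414
  p(2,0)=4/169: -0.0237 × log₂(0.0237) = 0.1278
  p(2,1)=2/169: -0.0118 × log₂(0.0118) = 0.0758
  p(2,2)=20/169: -0.1183 × log₂(0.1183) = 0.3644
H(X,Y) = 1.9825 bits


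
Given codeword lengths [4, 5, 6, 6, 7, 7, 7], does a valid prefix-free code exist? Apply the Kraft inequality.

Kraft inequality: Σ 2^(-l_i) ≤ 1 for prefix-free code
Calculating: 2^(-4) + 2^(-5) + 2^(-6) + 2^(-6) + 2^(-7) + 2^(-7) + 2^(-7)
= 0.0625 + 0.03125 + 0.015625 + 0.015625 + 0.0078125 + 0.0078125 + 0.0078125
= 0.1484
Since 0.1484 ≤ 1, prefix-free code exists


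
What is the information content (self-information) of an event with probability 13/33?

Information content I(x) = -log₂(p(x))
I = -log₂(13/33) = -log₂(0.3939)
I = 1.3440 bits


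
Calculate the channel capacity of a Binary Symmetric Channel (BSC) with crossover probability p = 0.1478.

For BSC with error probability p:
C = 1 - H(p) where H(p) is binary entropy
H(0.1478) = -0.1478 × log₂(0.1478) - 0.8522 × log₂(0.8522)
H(p) = 0.6043
C = 1 - 0.6043 = 0.3957 bits/use


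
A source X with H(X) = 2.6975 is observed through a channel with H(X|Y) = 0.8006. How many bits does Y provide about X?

I(X;Y) = H(X) - H(X|Y)
I(X;Y) = 2.6975 - 0.8006 = 1.8969 bits


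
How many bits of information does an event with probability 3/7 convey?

Information content I(x) = -log₂(p(x))
I = -log₂(3/7) = -log₂(0.4286)
I = 1.2224 bits


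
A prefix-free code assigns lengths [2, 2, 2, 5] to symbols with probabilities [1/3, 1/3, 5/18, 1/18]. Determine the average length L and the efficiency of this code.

Average length L = Σ p_i × l_i = 2.1667 bits
Entropy H = 1.8016 bits
Efficiency η = H/L × 100% = 83.15%


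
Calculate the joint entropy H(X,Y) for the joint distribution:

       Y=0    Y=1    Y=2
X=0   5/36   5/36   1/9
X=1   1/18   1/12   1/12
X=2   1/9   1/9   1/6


H(X,Y) = -Σ p(x,y) log₂ p(x,y)
  p(0,0)=5/36: -0.1389 × log₂(0.1389) = 0.3956
  p(0,1)=5/36: -0.1389 × log₂(0.1389) = 0.3956
  p(0,2)=1/9: -0.1111 × log₂(0.1111) = 0.3522
  p(1,0)=1/18: -0.0556 × log₂(0.0556) = 0.2317
  p(1,1)=1/12: -0.0833 × log₂(0.0833) = 0.2987
  p(1,2)=1/12: -0.0833 × log₂(0.0833) = 0.2987
  p(2,0)=1/9: -0.1111 × log₂(0.1111) = 0.3522
  p(2,1)=1/9: -0.1111 × log₂(0.1111) = 0.3522
  p(2,2)=1/6: -0.1667 × log₂(0.1667) = 0.4308
H(X,Y) = 3.1077 bits


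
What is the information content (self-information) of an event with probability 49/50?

Information content I(x) = -log₂(p(x))
I = -log₂(49/50) = -log₂(0.9800)
I = 0.0291 bits


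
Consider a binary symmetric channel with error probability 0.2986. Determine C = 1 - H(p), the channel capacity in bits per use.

For BSC with error probability p:
C = 1 - H(p) where H(p) is binary entropy
H(0.2986) = -0.2986 × log₂(0.2986) - 0.7014 × log₂(0.7014)
H(p) = 0.8796
C = 1 - 0.8796 = 0.1204 bits/use


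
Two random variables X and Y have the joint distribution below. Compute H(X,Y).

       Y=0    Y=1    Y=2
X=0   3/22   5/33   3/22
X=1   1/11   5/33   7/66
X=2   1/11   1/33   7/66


H(X,Y) = -Σ p(x,y) log₂ p(x,y)
  p(0,0)=3/22: -0.1364 × log₂(0.1364) = 0.3920
  p(0,1)=5/33: -0.1515 × log₂(0.1515) = 0.4125
  p(0,2)=3/22: -0.1364 × log₂(0.1364) = 0.3920
  p(1,0)=1/11: -0.0909 × log₂(0.0909) = 0.3145
  p(1,1)=5/33: -0.1515 × log₂(0.1515) = 0.4125
  p(1,2)=7/66: -0.1061 × log₂(0.1061) = 0.3433
  p(2,0)=1/11: -0.0909 × log₂(0.0909) = 0.3145
  p(2,1)=1/33: -0.0303 × log₂(0.0303) = 0.1529
  p(2,2)=7/66: -0.1061 × log₂(0.1061) = 0.3433
H(X,Y) = 3.0774 bits


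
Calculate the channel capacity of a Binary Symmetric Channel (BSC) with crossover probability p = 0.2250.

For BSC with error probability p:
C = 1 - H(p) where H(p) is binary entropy
H(0.2250) = -0.2250 × log₂(0.2250) - 0.7750 × log₂(0.7750)
H(p) = 0.7692
C = 1 - 0.7692 = 0.2308 bits/use


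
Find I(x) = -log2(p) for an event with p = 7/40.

Information content I(x) = -log₂(p(x))
I = -log₂(7/40) = -log₂(0.1750)
I = 2.5146 bits


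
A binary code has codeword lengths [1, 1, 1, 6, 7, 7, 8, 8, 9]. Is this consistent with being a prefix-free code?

Kraft inequality: Σ 2^(-l_i) ≤ 1 for prefix-free code
Calculating: 2^(-1) + 2^(-1) + 2^(-1) + 2^(-6) + 2^(-7) + 2^(-7) + 2^(-8) + 2^(-8) + 2^(-9)
= 0.5 + 0.5 + 0.5 + 0.015625 + 0.0078125 + 0.0078125 + 0.00390625 + 0.00390625 + 0.001953125
= 1.5410
Since 1.5410 > 1, prefix-free code does not exist


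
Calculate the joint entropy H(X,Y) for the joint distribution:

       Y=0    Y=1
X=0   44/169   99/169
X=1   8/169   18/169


H(X,Y) = -Σ p(x,y) log₂ p(x,y)
  p(0,0)=44/169: -0.2604 × log₂(0.2604) = 0.5055
  p(0,1)=99/169: -0.5858 × log₂(0.5858) = 0.4520
  p(1,0)=8/169: -0.0473 × log₂(0.0473) = 0.2083
  p(1,1)=18/169: -0.1065 × log₂(0.1065) = 0.3441
H(X,Y) = 1.5099 bits


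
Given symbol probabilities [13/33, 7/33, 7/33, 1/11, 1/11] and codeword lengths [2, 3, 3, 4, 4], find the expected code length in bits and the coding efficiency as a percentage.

Average length L = Σ p_i × l_i = 2.7879 bits
Entropy H = 2.1075 bits
Efficiency η = H/L × 100% = 75.59%


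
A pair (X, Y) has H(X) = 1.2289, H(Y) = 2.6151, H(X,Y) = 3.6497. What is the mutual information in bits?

I(X;Y) = H(X) + H(Y) - H(X,Y)
I(X;Y) = 1.2289 + 2.6151 - 3.6497 = 0.1943 bits


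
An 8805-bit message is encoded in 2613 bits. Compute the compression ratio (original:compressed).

Compression ratio = Original / Compressed
= 8805 / 2613 = 3.37:1


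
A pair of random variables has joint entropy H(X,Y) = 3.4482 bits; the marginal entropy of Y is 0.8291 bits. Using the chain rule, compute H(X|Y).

Chain rule: H(X,Y) = H(X|Y) + H(Y)
H(X|Y) = H(X,Y) - H(Y) = 3.4482 - 0.8291 = 2.6191 bits


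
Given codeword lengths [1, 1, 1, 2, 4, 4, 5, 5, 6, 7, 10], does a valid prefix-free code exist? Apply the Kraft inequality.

Kraft inequality: Σ 2^(-l_i) ≤ 1 for prefix-free code
Calculating: 2^(-1) + 2^(-1) + 2^(-1) + 2^(-2) + 2^(-4) + 2^(-4) + 2^(-5) + 2^(-5) + 2^(-6) + 2^(-7) + 2^(-10)
= 0.5 + 0.5 + 0.5 + 0.25 + 0.0625 + 0.0625 + 0.03125 + 0.03125 + 0.015625 + 0.0078125 + 0.0009765625
= 1.9619
Since 1.9619 > 1, prefix-free code does not exist


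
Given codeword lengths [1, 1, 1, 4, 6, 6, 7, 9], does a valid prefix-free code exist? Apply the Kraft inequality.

Kraft inequality: Σ 2^(-l_i) ≤ 1 for prefix-free code
Calculating: 2^(-1) + 2^(-1) + 2^(-1) + 2^(-4) + 2^(-6) + 2^(-6) + 2^(-7) + 2^(-9)
= 0.5 + 0.5 + 0.5 + 0.0625 + 0.015625 + 0.015625 + 0.0078125 + 0.001953125
= 1.6035
Since 1.6035 > 1, prefix-free code does not exist


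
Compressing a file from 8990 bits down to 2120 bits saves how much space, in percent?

Space savings = (1 - Compressed/Original) × 100%
= (1 - 2120/8990) × 100%
= 76.42%


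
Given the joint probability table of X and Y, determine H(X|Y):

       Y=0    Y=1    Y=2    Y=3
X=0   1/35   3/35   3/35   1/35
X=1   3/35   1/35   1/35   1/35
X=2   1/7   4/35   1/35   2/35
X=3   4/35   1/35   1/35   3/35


H(X|Y) = Σ_y p(y) H(X|Y=y)
  p(Y=0) = 13/35, H(X|Y=0) = 1.8262
  p(Y=1) = 9/35, H(X|Y=1) = 1.7527
  p(Y=2) = 6/35, H(X|Y=2) = 1.7925
  p(Y=3) = 1/5, H(X|Y=3) = 1.8424
H(X|Y) = 0.3714×1.8262 + 0.2571×1.7527 + 0.1714×1.7925 + 0.2000×1.8424 = 1.8048 bits


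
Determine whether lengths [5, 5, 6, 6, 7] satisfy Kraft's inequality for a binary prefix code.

Kraft inequality: Σ 2^(-l_i) ≤ 1 for prefix-free code
Calculating: 2^(-5) + 2^(-5) + 2^(-6) + 2^(-6) + 2^(-7)
= 0.03125 + 0.03125 + 0.015625 + 0.015625 + 0.0078125
= 0.1016
Since 0.1016 ≤ 1, prefix-free code exists


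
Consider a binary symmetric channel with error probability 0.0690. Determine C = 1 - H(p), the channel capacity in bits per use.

For BSC with error probability p:
C = 1 - H(p) where H(p) is binary entropy
H(0.0690) = -0.0690 × log₂(0.0690) - 0.9310 × log₂(0.9310)
H(p) = 0.3622
C = 1 - 0.3622 = 0.6378 bits/use


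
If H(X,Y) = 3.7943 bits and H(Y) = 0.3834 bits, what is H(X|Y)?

Chain rule: H(X,Y) = H(X|Y) + H(Y)
H(X|Y) = H(X,Y) - H(Y) = 3.7943 - 0.3834 = 3.4109 bits


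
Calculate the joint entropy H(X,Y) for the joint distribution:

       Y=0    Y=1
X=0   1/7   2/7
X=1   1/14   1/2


H(X,Y) = -Σ p(x,y) log₂ p(x,y)
  p(0,0)=1/7: -0.1429 × log₂(0.1429) = 0.4011
  p(0,1)=2/7: -0.2857 × log₂(0.2857) = 0.5164
  p(1,0)=1/14: -0.0714 × log₂(0.0714) = 0.2720
  p(1,1)=1/2: -0.5000 × log₂(0.5000) = 0.5000
H(X,Y) = 1.6894 bits
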